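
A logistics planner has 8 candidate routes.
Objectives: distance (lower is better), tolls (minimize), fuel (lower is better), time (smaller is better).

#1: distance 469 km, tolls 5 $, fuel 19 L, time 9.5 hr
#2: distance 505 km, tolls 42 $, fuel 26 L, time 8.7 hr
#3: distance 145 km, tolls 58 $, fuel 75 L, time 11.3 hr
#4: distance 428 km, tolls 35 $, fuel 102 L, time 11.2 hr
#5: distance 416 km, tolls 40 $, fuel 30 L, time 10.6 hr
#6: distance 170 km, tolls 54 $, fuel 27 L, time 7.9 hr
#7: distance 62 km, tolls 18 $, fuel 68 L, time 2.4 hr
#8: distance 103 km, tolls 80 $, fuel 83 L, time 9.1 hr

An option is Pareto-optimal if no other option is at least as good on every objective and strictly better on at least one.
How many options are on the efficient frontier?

5

#1: not dominated (best tolls).
#2: not dominated.
#3: dominated by #7 (distance 62≤145, tolls 18≤58, fuel 68≤75, time 2.4≤11.3).
#4: dominated by #7 (distance 62≤428, tolls 18≤35, fuel 68≤102, time 2.4≤11.2).
#5: not dominated.
#6: not dominated.
#7: not dominated (best distance).
#8: dominated by #7 (distance 62≤103, tolls 18≤80, fuel 68≤83, time 2.4≤9.1).
Pareto-optimal: #1, #2, #5, #6, #7 → 5.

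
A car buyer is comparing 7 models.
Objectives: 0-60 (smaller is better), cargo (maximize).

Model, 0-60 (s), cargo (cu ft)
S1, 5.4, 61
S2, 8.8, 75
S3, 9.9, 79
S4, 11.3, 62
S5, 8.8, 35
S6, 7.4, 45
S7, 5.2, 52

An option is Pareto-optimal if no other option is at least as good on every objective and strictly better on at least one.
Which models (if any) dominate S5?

S1: 0-60 5.4≤8.8, cargo 61≥35 — dominates S5.
S2: 0-60 8.8≤8.8, cargo 75≥35 — dominates S5.
S6: 0-60 7.4≤8.8, cargo 45≥35 — dominates S5.
S7: 0-60 5.2≤8.8, cargo 52≥35 — dominates S5.
Others (S3, S4) are each worse than S5 on at least one objective.

S1, S2, S6, S7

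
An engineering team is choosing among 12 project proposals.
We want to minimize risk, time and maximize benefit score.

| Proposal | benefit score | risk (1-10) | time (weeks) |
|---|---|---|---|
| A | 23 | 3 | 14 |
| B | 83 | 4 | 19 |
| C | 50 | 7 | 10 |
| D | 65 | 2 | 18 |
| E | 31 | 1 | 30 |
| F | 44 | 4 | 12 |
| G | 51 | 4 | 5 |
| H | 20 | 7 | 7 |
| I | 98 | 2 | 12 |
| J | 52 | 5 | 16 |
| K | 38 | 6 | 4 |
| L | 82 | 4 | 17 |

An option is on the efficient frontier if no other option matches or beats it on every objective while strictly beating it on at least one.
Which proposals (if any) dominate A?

I

I: benefit score 98≥23, risk 2≤3, time 12≤14 — dominates A.
Others (B, C, D, E, F, G, H, J, K, L) are each worse than A on at least one objective.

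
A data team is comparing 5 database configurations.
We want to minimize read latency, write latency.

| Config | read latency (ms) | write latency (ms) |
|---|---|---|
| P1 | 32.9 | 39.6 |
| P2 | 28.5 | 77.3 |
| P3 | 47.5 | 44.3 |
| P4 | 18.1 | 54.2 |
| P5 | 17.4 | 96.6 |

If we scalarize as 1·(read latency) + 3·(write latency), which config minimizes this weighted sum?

P1

P1: 1·32.9 + 3·39.6 = 151.7
P2: 1·28.5 + 3·77.3 = 260.4
P3: 1·47.5 + 3·44.3 = 180.4
P4: 1·18.1 + 3·54.2 = 180.7
P5: 1·17.4 + 3·96.6 = 307.2
Lowest: P1 at 151.7.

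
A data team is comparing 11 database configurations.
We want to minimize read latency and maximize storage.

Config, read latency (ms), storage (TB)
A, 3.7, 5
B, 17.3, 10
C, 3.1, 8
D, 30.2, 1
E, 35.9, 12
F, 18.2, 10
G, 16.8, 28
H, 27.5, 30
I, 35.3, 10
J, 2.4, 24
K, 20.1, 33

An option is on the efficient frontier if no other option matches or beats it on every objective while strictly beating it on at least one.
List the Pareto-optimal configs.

A: dominated by C (read latency 3.1≤3.7, storage 8≥5).
B: dominated by G (read latency 16.8≤17.3, storage 28≥10).
C: dominated by J (read latency 2.4≤3.1, storage 24≥8).
D: dominated by A (read latency 3.7≤30.2, storage 5≥1).
E: dominated by G (read latency 16.8≤35.9, storage 28≥12).
F: dominated by B (read latency 17.3≤18.2, storage 10≥10).
G: not dominated.
H: dominated by K (read latency 20.1≤27.5, storage 33≥30).
I: dominated by B (read latency 17.3≤35.3, storage 10≥10).
J: not dominated (best read latency).
K: not dominated (best storage).

G, J, K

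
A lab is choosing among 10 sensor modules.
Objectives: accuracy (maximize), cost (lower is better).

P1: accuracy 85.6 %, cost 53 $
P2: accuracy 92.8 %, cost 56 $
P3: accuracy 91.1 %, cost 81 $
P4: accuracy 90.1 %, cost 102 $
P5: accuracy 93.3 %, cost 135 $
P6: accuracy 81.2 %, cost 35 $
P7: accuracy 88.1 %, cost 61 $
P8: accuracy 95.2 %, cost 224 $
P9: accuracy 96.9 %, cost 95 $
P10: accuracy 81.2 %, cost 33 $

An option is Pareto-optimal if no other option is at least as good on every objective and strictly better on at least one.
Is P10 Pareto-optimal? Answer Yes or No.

P1: worse on cost (53 vs 33).
P2: worse on cost (56 vs 33).
P3: worse on cost (81 vs 33).
P4: worse on cost (102 vs 33).
P5: worse on cost (135 vs 33).
P6: worse on cost (35 vs 33).
P7: worse on cost (61 vs 33).
P8: worse on cost (224 vs 33).
P9: worse on cost (95 vs 33).
No option is at least as good as P10 on every objective and strictly better on one.

Yes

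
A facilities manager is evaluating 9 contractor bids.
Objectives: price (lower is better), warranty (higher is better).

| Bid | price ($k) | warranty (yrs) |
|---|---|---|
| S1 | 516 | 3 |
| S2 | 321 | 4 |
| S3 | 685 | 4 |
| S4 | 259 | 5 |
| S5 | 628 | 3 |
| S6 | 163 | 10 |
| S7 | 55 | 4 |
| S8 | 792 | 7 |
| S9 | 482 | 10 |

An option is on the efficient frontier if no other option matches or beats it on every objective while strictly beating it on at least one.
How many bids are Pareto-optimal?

2

S1: dominated by S2 (price 321≤516, warranty 4≥3).
S2: dominated by S4 (price 259≤321, warranty 5≥4).
S3: dominated by S2 (price 321≤685, warranty 4≥4).
S4: dominated by S6 (price 163≤259, warranty 10≥5).
S5: dominated by S1 (price 516≤628, warranty 3≥3).
S6: not dominated.
S7: not dominated (best price).
S8: dominated by S6 (price 163≤792, warranty 10≥7).
S9: dominated by S6 (price 163≤482, warranty 10≥10).
Pareto-optimal: S6, S7 → 2.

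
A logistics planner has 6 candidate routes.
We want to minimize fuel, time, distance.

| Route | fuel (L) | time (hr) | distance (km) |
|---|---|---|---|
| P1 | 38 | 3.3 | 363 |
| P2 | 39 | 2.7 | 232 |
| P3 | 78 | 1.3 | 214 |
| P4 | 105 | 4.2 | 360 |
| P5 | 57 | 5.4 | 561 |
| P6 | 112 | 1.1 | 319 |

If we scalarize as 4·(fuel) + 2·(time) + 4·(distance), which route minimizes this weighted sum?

P2

P1: 4·38 + 2·3.3 + 4·363 = 1610.6
P2: 4·39 + 2·2.7 + 4·232 = 1089.4
P3: 4·78 + 2·1.3 + 4·214 = 1170.6
P4: 4·105 + 2·4.2 + 4·360 = 1868.4
P5: 4·57 + 2·5.4 + 4·561 = 2482.8
P6: 4·112 + 2·1.1 + 4·319 = 1726.2
Lowest: P2 at 1089.4.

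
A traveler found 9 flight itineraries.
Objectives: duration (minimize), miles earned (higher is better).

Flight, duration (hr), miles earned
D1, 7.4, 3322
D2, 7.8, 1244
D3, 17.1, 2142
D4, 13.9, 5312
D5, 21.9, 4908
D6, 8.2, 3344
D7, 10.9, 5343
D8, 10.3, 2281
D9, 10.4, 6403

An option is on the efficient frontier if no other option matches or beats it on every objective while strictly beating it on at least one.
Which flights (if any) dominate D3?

D1, D4, D6, D7, D8, D9

D1: duration 7.4≤17.1, miles earned 3322≥2142 — dominates D3.
D4: duration 13.9≤17.1, miles earned 5312≥2142 — dominates D3.
D6: duration 8.2≤17.1, miles earned 3344≥2142 — dominates D3.
D7: duration 10.9≤17.1, miles earned 5343≥2142 — dominates D3.
D8: duration 10.3≤17.1, miles earned 2281≥2142 — dominates D3.
D9: duration 10.4≤17.1, miles earned 6403≥2142 — dominates D3.
Others (D2, D5) are each worse than D3 on at least one objective.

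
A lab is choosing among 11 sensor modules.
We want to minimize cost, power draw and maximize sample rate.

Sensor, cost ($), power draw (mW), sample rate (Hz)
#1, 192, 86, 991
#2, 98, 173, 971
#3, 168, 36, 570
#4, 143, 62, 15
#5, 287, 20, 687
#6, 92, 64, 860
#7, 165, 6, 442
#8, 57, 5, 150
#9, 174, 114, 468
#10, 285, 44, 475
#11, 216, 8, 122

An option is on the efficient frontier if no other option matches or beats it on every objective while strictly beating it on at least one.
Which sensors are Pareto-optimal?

#1: not dominated (best sample rate).
#2: not dominated.
#3: not dominated.
#4: dominated by #8 (cost 57≤143, power draw 5≤62, sample rate 150≥15).
#5: not dominated.
#6: not dominated.
#7: not dominated.
#8: not dominated (best cost).
#9: dominated by #3 (cost 168≤174, power draw 36≤114, sample rate 570≥468).
#10: dominated by #3 (cost 168≤285, power draw 36≤44, sample rate 570≥475).
#11: dominated by #7 (cost 165≤216, power draw 6≤8, sample rate 442≥122).

#1, #2, #3, #5, #6, #7, #8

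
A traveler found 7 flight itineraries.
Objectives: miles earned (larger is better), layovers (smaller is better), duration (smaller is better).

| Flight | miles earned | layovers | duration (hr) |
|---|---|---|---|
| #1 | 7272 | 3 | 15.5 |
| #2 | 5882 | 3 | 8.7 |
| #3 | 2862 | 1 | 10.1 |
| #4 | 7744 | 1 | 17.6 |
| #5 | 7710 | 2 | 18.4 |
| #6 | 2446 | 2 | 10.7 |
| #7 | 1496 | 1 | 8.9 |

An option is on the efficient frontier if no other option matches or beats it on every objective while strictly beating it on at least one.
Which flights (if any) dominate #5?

#4

#4: miles earned 7744≥7710, layovers 1≤2, duration 17.6≤18.4 — dominates #5.
Others (#1, #2, #3, #6, #7) are each worse than #5 on at least one objective.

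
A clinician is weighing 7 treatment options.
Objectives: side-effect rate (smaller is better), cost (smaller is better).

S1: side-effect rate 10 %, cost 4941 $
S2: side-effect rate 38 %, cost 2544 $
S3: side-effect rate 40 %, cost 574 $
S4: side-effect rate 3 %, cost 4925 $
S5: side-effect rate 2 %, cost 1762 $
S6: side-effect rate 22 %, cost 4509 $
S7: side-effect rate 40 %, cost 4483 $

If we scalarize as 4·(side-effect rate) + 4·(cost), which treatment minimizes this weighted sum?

S1: 4·10 + 4·4941 = 19804
S2: 4·38 + 4·2544 = 10328
S3: 4·40 + 4·574 = 2456
S4: 4·3 + 4·4925 = 19712
S5: 4·2 + 4·1762 = 7056
S6: 4·22 + 4·4509 = 18124
S7: 4·40 + 4·4483 = 18092
Lowest: S3 at 2456.

S3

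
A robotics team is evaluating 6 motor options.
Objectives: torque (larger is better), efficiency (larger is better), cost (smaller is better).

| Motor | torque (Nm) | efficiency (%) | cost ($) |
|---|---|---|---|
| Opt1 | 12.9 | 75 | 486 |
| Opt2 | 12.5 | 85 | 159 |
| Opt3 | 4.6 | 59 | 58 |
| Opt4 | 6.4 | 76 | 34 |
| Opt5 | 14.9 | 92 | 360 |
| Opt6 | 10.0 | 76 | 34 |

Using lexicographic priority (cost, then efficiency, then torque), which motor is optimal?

Opt6

First minimize cost: best is 34, kept {Opt4, Opt6}.
Then maximize efficiency: best is 76, kept {Opt4, Opt6}.
Then maximize torque: best is 10.0, kept {Opt6}.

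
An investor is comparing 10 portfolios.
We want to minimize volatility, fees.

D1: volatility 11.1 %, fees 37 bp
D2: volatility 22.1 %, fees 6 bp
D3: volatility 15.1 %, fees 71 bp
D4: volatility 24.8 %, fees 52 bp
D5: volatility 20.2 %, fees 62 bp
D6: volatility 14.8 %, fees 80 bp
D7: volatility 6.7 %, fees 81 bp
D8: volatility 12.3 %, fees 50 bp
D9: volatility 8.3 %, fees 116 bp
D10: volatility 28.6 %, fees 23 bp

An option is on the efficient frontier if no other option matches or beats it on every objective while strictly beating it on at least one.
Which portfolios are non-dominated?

D1: not dominated.
D2: not dominated (best fees).
D3: dominated by D1 (volatility 11.1≤15.1, fees 37≤71).
D4: dominated by D1 (volatility 11.1≤24.8, fees 37≤52).
D5: dominated by D1 (volatility 11.1≤20.2, fees 37≤62).
D6: dominated by D1 (volatility 11.1≤14.8, fees 37≤80).
D7: not dominated (best volatility).
D8: dominated by D1 (volatility 11.1≤12.3, fees 37≤50).
D9: dominated by D7 (volatility 6.7≤8.3, fees 81≤116).
D10: dominated by D2 (volatility 22.1≤28.6, fees 6≤23).

D1, D2, D7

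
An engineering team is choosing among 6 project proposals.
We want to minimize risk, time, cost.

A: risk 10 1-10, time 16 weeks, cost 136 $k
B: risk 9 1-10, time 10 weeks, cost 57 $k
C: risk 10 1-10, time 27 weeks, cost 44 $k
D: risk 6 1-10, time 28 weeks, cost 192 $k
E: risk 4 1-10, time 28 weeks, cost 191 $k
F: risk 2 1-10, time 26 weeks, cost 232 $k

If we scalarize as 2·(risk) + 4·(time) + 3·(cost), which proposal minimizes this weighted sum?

A: 2·10 + 4·16 + 3·136 = 492
B: 2·9 + 4·10 + 3·57 = 229
C: 2·10 + 4·27 + 3·44 = 260
D: 2·6 + 4·28 + 3·192 = 700
E: 2·4 + 4·28 + 3·191 = 693
F: 2·2 + 4·26 + 3·232 = 804
Lowest: B at 229.

B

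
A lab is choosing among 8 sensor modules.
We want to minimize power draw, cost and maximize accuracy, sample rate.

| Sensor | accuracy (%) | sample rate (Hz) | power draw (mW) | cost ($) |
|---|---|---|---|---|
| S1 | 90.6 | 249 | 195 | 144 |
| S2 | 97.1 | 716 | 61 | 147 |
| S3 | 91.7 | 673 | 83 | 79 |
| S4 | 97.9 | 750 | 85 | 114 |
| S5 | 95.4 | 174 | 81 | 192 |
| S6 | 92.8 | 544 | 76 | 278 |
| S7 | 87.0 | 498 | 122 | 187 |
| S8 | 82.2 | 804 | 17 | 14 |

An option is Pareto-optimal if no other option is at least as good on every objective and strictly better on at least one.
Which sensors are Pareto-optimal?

S2, S3, S4, S8

S1: dominated by S3 (accuracy 91.7≥90.6, sample rate 673≥249, power draw 83≤195, cost 79≤144).
S2: not dominated.
S3: not dominated.
S4: not dominated (best accuracy).
S5: dominated by S2 (accuracy 97.1≥95.4, sample rate 716≥174, power draw 61≤81, cost 147≤192).
S6: dominated by S2 (accuracy 97.1≥92.8, sample rate 716≥544, power draw 61≤76, cost 147≤278).
S7: dominated by S2 (accuracy 97.1≥87.0, sample rate 716≥498, power draw 61≤122, cost 147≤187).
S8: not dominated (best sample rate).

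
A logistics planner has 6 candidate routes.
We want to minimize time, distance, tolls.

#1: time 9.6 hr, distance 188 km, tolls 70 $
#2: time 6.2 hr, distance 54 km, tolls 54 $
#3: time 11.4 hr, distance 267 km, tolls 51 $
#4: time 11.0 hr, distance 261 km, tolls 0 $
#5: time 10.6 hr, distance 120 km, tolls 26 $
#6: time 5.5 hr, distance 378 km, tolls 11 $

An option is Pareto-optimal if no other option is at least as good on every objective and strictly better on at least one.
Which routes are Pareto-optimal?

#2, #4, #5, #6

#1: dominated by #2 (time 6.2≤9.6, distance 54≤188, tolls 54≤70).
#2: not dominated (best distance).
#3: dominated by #4 (time 11.0≤11.4, distance 261≤267, tolls 0≤51).
#4: not dominated (best tolls).
#5: not dominated.
#6: not dominated (best time).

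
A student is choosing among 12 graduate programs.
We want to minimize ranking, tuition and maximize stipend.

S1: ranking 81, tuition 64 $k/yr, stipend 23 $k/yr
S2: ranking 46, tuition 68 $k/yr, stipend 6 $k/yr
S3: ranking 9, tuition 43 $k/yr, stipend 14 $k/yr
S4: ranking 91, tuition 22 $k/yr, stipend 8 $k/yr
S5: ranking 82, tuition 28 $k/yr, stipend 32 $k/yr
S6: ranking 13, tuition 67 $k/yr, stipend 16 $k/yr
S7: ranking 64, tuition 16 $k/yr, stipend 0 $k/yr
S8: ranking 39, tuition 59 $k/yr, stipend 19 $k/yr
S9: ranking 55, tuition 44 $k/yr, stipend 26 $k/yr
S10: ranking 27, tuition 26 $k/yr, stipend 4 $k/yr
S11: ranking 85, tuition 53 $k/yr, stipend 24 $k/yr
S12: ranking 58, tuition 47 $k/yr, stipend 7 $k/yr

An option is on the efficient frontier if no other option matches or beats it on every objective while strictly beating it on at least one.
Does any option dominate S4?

S1: worse on tuition (64 vs 22).
S2: worse on tuition (68 vs 22).
S3: worse on tuition (43 vs 22).
S5: worse on tuition (28 vs 22).
S6: worse on tuition (67 vs 22).
S7: worse on stipend (0 vs 8).
S8: worse on tuition (59 vs 22).
S9: worse on tuition (44 vs 22).
S10: worse on tuition (26 vs 22).
S11: worse on tuition (53 vs 22).
S12: worse on tuition (47 vs 22).
No option is at least as good as S4 on every objective and strictly better on one.

No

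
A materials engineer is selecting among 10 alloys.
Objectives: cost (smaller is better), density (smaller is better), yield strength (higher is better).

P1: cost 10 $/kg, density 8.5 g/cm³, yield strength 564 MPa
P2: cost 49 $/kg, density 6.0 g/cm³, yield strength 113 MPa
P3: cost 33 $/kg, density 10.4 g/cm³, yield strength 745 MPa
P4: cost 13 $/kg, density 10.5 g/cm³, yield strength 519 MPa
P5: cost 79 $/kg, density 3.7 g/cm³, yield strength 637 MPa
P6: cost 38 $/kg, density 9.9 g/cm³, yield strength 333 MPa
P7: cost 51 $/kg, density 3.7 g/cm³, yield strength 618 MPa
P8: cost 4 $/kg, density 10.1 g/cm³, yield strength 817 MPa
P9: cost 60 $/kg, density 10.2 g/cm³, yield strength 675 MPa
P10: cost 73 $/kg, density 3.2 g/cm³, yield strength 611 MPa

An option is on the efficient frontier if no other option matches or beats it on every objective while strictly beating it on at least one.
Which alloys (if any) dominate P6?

P1

P1: cost 10≤38, density 8.5≤9.9, yield strength 564≥333 — dominates P6.
Others (P2, P3, P4, P5, P7, P8, P9, P10) are each worse than P6 on at least one objective.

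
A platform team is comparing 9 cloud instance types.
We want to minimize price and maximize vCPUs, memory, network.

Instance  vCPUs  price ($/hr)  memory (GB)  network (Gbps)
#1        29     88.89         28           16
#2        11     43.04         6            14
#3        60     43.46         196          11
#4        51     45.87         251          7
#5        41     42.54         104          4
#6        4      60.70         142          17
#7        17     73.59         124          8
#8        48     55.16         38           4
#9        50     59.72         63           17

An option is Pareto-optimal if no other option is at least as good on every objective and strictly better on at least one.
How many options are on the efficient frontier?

6

#1: dominated by #9 (vCPUs 50≥29, price 59.72≤88.89, memory 63≥28, network 17≥16).
#2: not dominated.
#3: not dominated (best vCPUs).
#4: not dominated (best memory).
#5: not dominated (best price).
#6: not dominated.
#7: dominated by #3 (vCPUs 60≥17, price 43.46≤73.59, memory 196≥124, network 11≥8).
#8: dominated by #3 (vCPUs 60≥48, price 43.46≤55.16, memory 196≥38, network 11≥4).
#9: not dominated.
Pareto-optimal: #2, #3, #4, #5, #6, #9 → 6.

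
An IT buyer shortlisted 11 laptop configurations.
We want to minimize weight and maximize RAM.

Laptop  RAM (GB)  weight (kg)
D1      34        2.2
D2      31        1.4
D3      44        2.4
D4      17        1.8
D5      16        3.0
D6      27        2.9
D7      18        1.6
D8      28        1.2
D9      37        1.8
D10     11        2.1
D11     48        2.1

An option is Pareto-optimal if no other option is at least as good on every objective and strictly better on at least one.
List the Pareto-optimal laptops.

D1: dominated by D9 (RAM 37≥34, weight 1.8≤2.2).
D2: not dominated.
D3: dominated by D11 (RAM 48≥44, weight 2.1≤2.4).
D4: dominated by D2 (RAM 31≥17, weight 1.4≤1.8).
D5: dominated by D1 (RAM 34≥16, weight 2.2≤3.0).
D6: dominated by D1 (RAM 34≥27, weight 2.2≤2.9).
D7: dominated by D2 (RAM 31≥18, weight 1.4≤1.6).
D8: not dominated (best weight).
D9: not dominated.
D10: dominated by D2 (RAM 31≥11, weight 1.4≤2.1).
D11: not dominated (best RAM).

D2, D8, D9, D11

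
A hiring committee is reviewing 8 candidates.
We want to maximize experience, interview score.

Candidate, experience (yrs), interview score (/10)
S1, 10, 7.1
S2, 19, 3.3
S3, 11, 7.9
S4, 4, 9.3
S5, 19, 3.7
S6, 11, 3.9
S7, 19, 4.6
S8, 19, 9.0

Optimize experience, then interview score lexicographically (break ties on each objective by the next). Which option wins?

S8

First maximize experience: best is 19, kept {S2, S5, S7, S8}.
Then maximize interview score: best is 9.0, kept {S8}.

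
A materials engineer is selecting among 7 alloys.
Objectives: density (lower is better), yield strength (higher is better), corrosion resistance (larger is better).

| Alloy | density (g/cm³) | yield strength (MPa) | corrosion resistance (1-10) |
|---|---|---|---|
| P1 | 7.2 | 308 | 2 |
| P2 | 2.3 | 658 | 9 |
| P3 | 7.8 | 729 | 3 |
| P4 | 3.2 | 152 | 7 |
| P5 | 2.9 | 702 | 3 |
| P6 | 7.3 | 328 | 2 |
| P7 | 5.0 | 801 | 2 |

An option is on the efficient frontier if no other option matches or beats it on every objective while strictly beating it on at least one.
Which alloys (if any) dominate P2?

none

P1: worse on density (7.2 vs 2.3).
P3: worse on density (7.8 vs 2.3).
P4: worse on density (3.2 vs 2.3).
P5: worse on density (2.9 vs 2.3).
P6: worse on density (7.3 vs 2.3).
P7: worse on density (5.0 vs 2.3).
No option dominates P2.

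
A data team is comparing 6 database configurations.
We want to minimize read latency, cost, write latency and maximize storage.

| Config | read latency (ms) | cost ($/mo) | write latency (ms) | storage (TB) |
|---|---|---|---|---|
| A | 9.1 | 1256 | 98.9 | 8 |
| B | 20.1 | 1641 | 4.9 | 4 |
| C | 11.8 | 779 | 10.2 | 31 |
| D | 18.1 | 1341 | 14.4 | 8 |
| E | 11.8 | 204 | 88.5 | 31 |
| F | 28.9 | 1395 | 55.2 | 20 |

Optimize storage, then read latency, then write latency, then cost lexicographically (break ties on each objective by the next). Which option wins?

First maximize storage: best is 31, kept {C, E}.
Then minimize read latency: best is 11.8, kept {C, E}.
Then minimize write latency: best is 10.2, kept {C}.

C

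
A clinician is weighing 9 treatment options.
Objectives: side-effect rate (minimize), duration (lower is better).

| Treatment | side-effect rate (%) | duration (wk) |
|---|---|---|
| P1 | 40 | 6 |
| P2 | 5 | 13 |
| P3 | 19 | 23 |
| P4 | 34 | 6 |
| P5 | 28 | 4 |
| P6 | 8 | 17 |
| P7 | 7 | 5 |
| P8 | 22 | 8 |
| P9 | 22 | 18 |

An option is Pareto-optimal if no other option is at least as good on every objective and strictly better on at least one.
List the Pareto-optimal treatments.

P2, P5, P7

P1: dominated by P4 (side-effect rate 34≤40, duration 6≤6).
P2: not dominated (best side-effect rate).
P3: dominated by P2 (side-effect rate 5≤19, duration 13≤23).
P4: dominated by P5 (side-effect rate 28≤34, duration 4≤6).
P5: not dominated (best duration).
P6: dominated by P2 (side-effect rate 5≤8, duration 13≤17).
P7: not dominated.
P8: dominated by P7 (side-effect rate 7≤22, duration 5≤8).
P9: dominated by P2 (side-effect rate 5≤22, duration 13≤18).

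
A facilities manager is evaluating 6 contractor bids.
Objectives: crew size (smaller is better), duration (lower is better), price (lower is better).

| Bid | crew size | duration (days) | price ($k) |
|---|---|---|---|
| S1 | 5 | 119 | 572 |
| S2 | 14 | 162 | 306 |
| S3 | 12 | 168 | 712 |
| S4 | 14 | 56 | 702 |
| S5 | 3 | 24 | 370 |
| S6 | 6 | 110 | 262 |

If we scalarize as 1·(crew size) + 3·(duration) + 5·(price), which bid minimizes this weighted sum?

S6

S1: 1·5 + 3·119 + 5·572 = 3222
S2: 1·14 + 3·162 + 5·306 = 2030
S3: 1·12 + 3·168 + 5·712 = 4076
S4: 1·14 + 3·56 + 5·702 = 3692
S5: 1·3 + 3·24 + 5·370 = 1925
S6: 1·6 + 3·110 + 5·262 = 1646
Lowest: S6 at 1646.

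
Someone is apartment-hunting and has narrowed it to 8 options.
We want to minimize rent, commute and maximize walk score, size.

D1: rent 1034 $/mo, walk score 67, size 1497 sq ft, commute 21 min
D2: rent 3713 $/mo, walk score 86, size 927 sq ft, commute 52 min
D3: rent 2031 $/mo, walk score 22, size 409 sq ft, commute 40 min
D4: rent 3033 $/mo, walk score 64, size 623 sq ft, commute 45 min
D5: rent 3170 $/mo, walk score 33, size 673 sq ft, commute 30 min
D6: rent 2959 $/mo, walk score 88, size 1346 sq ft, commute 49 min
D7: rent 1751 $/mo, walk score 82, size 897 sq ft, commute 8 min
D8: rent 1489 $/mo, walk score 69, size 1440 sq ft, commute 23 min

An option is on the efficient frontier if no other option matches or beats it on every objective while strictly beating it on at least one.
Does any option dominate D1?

No

D2: worse on rent (3713 vs 1034).
D3: worse on rent (2031 vs 1034).
D4: worse on rent (3033 vs 1034).
D5: worse on rent (3170 vs 1034).
D6: worse on rent (2959 vs 1034).
D7: worse on rent (1751 vs 1034).
D8: worse on rent (1489 vs 1034).
No option is at least as good as D1 on every objective and strictly better on one.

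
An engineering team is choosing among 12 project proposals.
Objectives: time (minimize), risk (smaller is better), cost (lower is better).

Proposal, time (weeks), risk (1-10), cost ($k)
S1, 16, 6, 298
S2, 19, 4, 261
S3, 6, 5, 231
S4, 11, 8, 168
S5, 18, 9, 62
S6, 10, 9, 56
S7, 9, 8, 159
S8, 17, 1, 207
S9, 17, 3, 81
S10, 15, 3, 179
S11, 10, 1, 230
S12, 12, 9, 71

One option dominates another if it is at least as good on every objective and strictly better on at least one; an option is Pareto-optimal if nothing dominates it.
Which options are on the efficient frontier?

S1: dominated by S3 (time 6≤16, risk 5≤6, cost 231≤298).
S2: dominated by S8 (time 17≤19, risk 1≤4, cost 207≤261).
S3: not dominated (best time).
S4: dominated by S7 (time 9≤11, risk 8≤8, cost 159≤168).
S5: dominated by S6 (time 10≤18, risk 9≤9, cost 56≤62).
S6: not dominated (best cost).
S7: not dominated.
S8: not dominated.
S9: not dominated.
S10: not dominated.
S11: not dominated.
S12: dominated by S6 (time 10≤12, risk 9≤9, cost 56≤71).

S3, S6, S7, S8, S9, S10, S11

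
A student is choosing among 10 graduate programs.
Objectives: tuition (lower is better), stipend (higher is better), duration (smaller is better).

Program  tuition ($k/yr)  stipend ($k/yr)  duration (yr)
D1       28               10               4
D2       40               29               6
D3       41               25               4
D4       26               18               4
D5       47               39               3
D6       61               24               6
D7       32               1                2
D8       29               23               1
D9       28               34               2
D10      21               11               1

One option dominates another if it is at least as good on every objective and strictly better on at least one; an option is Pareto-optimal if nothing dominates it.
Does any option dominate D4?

No

D1: worse on tuition (28 vs 26).
D2: worse on tuition (40 vs 26).
D3: worse on tuition (41 vs 26).
D5: worse on tuition (47 vs 26).
D6: worse on tuition (61 vs 26).
D7: worse on tuition (32 vs 26).
D8: worse on tuition (29 vs 26).
D9: worse on tuition (28 vs 26).
D10: worse on stipend (11 vs 18).
No option is at least as good as D4 on every objective and strictly better on one.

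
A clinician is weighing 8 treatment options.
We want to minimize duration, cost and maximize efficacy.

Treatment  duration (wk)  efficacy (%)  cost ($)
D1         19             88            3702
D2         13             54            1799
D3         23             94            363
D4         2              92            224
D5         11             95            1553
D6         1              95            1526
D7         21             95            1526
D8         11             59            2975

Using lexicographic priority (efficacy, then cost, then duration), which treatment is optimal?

First maximize efficacy: best is 95, kept {D5, D6, D7}.
Then minimize cost: best is 1526, kept {D6, D7}.
Then minimize duration: best is 1, kept {D6}.

D6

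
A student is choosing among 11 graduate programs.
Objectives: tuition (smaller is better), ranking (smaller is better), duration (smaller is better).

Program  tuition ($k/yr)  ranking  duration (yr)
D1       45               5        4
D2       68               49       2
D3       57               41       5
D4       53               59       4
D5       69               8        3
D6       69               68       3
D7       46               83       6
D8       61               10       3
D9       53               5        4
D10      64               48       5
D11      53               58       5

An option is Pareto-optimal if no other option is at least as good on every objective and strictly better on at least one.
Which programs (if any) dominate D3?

D1: tuition 45≤57, ranking 5≤41, duration 4≤5 — dominates D3.
D9: tuition 53≤57, ranking 5≤41, duration 4≤5 — dominates D3.
Others (D2, D4, D5, D6, D7, D8, D10, D11) are each worse than D3 on at least one objective.

D1, D9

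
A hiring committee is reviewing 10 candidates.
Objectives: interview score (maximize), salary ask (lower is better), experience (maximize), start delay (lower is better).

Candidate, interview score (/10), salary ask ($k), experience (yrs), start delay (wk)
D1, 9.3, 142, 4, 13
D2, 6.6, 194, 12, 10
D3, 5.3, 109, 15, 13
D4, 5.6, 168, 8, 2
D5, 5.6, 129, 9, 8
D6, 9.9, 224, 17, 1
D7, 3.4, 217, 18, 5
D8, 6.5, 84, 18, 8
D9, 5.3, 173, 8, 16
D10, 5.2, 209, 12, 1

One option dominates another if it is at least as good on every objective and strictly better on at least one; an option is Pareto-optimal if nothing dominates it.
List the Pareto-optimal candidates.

D1: not dominated.
D2: not dominated.
D3: dominated by D8 (interview score 6.5≥5.3, salary ask 84≤109, experience 18≥15, start delay 8≤13).
D4: not dominated.
D5: dominated by D8 (interview score 6.5≥5.6, salary ask 84≤129, experience 18≥9, start delay 8≤8).
D6: not dominated (best interview score).
D7: not dominated.
D8: not dominated (best salary ask).
D9: dominated by D3 (interview score 5.3≥5.3, salary ask 109≤173, experience 15≥8, start delay 13≤16).
D10: not dominated.

D1, D2, D4, D6, D7, D8, D10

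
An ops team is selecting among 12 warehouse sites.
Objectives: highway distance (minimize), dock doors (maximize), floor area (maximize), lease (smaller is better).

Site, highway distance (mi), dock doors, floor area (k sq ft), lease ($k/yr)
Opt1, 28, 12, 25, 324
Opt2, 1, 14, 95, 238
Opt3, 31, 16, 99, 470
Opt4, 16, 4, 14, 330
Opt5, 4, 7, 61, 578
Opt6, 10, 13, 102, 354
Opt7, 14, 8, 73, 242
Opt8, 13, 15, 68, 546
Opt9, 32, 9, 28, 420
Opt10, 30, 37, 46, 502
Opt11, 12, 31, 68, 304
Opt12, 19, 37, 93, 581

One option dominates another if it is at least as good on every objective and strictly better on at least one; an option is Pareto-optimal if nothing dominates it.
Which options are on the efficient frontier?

Opt1: dominated by Opt2 (highway distance 1≤28, dock doors 14≥12, floor area 95≥25, lease 238≤324).
Opt2: not dominated (best highway distance).
Opt3: not dominated.
Opt4: dominated by Opt2 (highway distance 1≤16, dock doors 14≥4, floor area 95≥14, lease 238≤330).
Opt5: dominated by Opt2 (highway distance 1≤4, dock doors 14≥7, floor area 95≥61, lease 238≤578).
Opt6: not dominated (best floor area).
Opt7: dominated by Opt2 (highway distance 1≤14, dock doors 14≥8, floor area 95≥73, lease 238≤242).
Opt8: dominated by Opt11 (highway distance 12≤13, dock doors 31≥15, floor area 68≥68, lease 304≤546).
Opt9: dominated by Opt2 (highway distance 1≤32, dock doors 14≥9, floor area 95≥28, lease 238≤420).
Opt10: not dominated.
Opt11: not dominated.
Opt12: not dominated.

Opt2, Opt3, Opt6, Opt10, Opt11, Opt12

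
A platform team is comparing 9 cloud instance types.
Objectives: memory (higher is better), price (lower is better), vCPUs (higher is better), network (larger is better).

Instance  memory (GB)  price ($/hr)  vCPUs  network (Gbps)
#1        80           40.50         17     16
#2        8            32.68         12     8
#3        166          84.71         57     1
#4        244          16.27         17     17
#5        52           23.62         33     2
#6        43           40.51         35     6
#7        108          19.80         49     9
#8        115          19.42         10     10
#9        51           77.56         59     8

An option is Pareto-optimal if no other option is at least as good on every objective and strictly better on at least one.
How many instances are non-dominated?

#1: dominated by #4 (memory 244≥80, price 16.27≤40.50, vCPUs 17≥17, network 17≥16).
#2: dominated by #4 (memory 244≥8, price 16.27≤32.68, vCPUs 17≥12, network 17≥8).
#3: not dominated.
#4: not dominated (best memory).
#5: dominated by #7 (memory 108≥52, price 19.80≤23.62, vCPUs 49≥33, network 9≥2).
#6: dominated by #7 (memory 108≥43, price 19.80≤40.51, vCPUs 49≥35, network 9≥6).
#7: not dominated.
#8: dominated by #4 (memory 244≥115, price 16.27≤19.42, vCPUs 17≥10, network 17≥10).
#9: not dominated (best vCPUs).
Pareto-optimal: #3, #4, #7, #9 → 4.

4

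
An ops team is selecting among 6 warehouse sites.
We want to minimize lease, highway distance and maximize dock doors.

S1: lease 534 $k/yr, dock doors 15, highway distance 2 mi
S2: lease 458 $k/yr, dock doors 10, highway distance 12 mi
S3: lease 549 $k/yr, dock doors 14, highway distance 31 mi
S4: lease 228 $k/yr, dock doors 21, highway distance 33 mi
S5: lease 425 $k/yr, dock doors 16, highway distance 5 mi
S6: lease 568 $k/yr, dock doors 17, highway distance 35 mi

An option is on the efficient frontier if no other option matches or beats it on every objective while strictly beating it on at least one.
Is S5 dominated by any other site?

No

S1: worse on lease (534 vs 425).
S2: worse on lease (458 vs 425).
S3: worse on lease (549 vs 425).
S4: worse on highway distance (33 vs 5).
S6: worse on lease (568 vs 425).
No option is at least as good as S5 on every objective and strictly better on one.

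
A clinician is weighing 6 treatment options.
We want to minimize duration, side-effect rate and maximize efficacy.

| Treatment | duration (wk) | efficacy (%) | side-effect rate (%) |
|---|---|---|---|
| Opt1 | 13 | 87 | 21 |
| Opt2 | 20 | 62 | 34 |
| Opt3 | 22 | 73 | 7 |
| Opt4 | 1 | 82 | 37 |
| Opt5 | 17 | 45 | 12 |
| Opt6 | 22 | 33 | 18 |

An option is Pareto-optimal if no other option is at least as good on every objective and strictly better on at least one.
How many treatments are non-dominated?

Opt1: not dominated (best efficacy).
Opt2: dominated by Opt1 (duration 13≤20, efficacy 87≥62, side-effect rate 21≤34).
Opt3: not dominated (best side-effect rate).
Opt4: not dominated (best duration).
Opt5: not dominated.
Opt6: dominated by Opt3 (duration 22≤22, efficacy 73≥33, side-effect rate 7≤18).
Pareto-optimal: Opt1, Opt3, Opt4, Opt5 → 4.

4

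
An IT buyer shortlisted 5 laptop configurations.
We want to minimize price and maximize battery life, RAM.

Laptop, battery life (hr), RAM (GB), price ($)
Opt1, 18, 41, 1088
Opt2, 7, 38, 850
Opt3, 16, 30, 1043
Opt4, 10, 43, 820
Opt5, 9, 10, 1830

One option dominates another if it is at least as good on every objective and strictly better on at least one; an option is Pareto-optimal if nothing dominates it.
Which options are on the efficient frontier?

Opt1: not dominated (best battery life).
Opt2: dominated by Opt4 (battery life 10≥7, RAM 43≥38, price 820≤850).
Opt3: not dominated.
Opt4: not dominated (best RAM).
Opt5: dominated by Opt1 (battery life 18≥9, RAM 41≥10, price 1088≤1830).

Opt1, Opt3, Opt4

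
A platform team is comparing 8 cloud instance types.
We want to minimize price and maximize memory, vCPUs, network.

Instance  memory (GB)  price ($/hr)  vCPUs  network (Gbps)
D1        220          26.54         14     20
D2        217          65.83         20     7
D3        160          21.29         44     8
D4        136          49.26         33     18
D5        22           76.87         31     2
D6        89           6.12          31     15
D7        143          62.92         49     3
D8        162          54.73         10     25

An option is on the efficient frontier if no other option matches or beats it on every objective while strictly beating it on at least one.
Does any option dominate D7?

D1: worse on vCPUs (14 vs 49).
D2: worse on price (65.83 vs 62.92).
D3: worse on vCPUs (44 vs 49).
D4: worse on memory (136 vs 143).
D5: worse on memory (22 vs 143).
D6: worse on memory (89 vs 143).
D8: worse on vCPUs (10 vs 49).
No option is at least as good as D7 on every objective and strictly better on one.

No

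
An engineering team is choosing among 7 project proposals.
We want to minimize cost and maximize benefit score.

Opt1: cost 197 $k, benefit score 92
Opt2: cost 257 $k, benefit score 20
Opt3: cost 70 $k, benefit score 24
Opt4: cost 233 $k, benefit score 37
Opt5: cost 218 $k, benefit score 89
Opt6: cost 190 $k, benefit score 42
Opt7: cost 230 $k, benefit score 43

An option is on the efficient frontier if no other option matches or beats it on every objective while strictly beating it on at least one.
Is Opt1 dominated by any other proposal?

No

Opt2: worse on cost (257 vs 197).
Opt3: worse on benefit score (24 vs 92).
Opt4: worse on cost (233 vs 197).
Opt5: worse on cost (218 vs 197).
Opt6: worse on benefit score (42 vs 92).
Opt7: worse on cost (230 vs 197).
No option is at least as good as Opt1 on every objective and strictly better on one.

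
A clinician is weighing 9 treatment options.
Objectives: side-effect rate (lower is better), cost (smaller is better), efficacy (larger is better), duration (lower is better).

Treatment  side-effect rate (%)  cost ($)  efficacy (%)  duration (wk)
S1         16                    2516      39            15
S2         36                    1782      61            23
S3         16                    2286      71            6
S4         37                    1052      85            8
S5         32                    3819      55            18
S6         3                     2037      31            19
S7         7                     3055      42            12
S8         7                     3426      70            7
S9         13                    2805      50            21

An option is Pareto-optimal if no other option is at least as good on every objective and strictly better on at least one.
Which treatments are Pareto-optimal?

S1: dominated by S3 (side-effect rate 16≤16, cost 2286≤2516, efficacy 71≥39, duration 6≤15).
S2: not dominated.
S3: not dominated (best duration).
S4: not dominated (best cost).
S5: dominated by S3 (side-effect rate 16≤32, cost 2286≤3819, efficacy 71≥55, duration 6≤18).
S6: not dominated (best side-effect rate).
S7: not dominated.
S8: not dominated.
S9: not dominated.

S2, S3, S4, S6, S7, S8, S9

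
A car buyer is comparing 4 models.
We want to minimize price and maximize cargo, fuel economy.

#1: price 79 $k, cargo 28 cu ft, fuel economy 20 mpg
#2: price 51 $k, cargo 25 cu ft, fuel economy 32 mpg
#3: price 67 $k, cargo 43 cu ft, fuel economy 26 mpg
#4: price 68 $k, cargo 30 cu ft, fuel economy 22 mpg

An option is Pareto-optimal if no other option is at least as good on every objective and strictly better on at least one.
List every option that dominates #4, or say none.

#3

#3: price 67≤68, cargo 43≥30, fuel economy 26≥22 — dominates #4.
Others (#1, #2) are each worse than #4 on at least one objective.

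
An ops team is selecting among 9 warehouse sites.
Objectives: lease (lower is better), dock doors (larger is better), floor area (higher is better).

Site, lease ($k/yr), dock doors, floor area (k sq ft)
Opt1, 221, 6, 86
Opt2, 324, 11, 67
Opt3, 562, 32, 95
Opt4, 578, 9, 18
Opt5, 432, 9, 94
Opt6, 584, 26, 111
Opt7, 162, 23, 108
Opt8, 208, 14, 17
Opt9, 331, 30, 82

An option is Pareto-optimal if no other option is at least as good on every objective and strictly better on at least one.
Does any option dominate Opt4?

Yes

Opt2 vs Opt4: lease 324≤578, dock doors 11≥9, floor area 67≥18 — Opt2 is at least as good on every objective and strictly better on at least one, so Opt2 dominates Opt4.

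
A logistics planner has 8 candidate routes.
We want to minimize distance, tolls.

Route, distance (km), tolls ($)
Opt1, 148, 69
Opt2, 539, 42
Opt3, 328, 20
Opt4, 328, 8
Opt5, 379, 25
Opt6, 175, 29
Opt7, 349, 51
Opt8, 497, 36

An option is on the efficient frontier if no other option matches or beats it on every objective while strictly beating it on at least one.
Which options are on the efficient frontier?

Opt1: not dominated (best distance).
Opt2: dominated by Opt3 (distance 328≤539, tolls 20≤42).
Opt3: dominated by Opt4 (distance 328≤328, tolls 8≤20).
Opt4: not dominated (best tolls).
Opt5: dominated by Opt3 (distance 328≤379, tolls 20≤25).
Opt6: not dominated.
Opt7: dominated by Opt3 (distance 328≤349, tolls 20≤51).
Opt8: dominated by Opt3 (distance 328≤497, tolls 20≤36).

Opt1, Opt4, Opt6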